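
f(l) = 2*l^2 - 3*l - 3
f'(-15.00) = -63.00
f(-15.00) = 492.00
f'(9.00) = 33.00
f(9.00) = 132.00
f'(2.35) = 6.40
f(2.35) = 1.00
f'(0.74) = -0.04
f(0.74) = -4.12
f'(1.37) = 2.48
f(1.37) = -3.36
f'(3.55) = 11.20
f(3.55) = 11.56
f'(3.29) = 10.16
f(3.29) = 8.78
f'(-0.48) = -4.92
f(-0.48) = -1.10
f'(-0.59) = -5.36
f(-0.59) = -0.53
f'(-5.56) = -25.24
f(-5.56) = 75.51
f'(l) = 4*l - 3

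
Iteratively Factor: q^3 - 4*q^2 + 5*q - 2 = (q - 2)*(q^2 - 2*q + 1) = (q - 2)*(q - 1)*(q - 1)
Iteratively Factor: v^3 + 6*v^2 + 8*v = (v + 4)*(v^2 + 2*v) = (v + 2)*(v + 4)*(v)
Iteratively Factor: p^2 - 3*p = (p)*(p - 3)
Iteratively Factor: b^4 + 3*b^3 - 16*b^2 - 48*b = (b + 4)*(b^3 - b^2 - 12*b) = b*(b + 4)*(b^2 - b - 12) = b*(b - 4)*(b + 4)*(b + 3)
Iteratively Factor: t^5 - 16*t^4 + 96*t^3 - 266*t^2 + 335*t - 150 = (t - 5)*(t^4 - 11*t^3 + 41*t^2 - 61*t + 30) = (t - 5)*(t - 1)*(t^3 - 10*t^2 + 31*t - 30) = (t - 5)^2*(t - 1)*(t^2 - 5*t + 6) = (t - 5)^2*(t - 2)*(t - 1)*(t - 3)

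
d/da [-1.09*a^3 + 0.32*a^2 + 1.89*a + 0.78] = -3.27*a^2 + 0.64*a + 1.89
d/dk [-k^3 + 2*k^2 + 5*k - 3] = -3*k^2 + 4*k + 5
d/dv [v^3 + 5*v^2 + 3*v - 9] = 3*v^2 + 10*v + 3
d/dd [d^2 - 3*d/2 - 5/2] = 2*d - 3/2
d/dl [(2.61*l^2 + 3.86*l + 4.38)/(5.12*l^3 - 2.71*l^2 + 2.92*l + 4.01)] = (-13.3632*l^4 - 39.5264*l^3 - 49.195*l^2 + 44.6718*l + 2.689)/(26.2144*l^6 - 27.7504*l^5 + 37.2449*l^4 + 25.236*l^3 - 13.2078*l^2 + 23.4184*l + 16.0801)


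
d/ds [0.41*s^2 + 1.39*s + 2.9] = 0.82*s + 1.39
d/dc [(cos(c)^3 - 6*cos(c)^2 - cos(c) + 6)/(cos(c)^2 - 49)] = (-cos(c)^4 + 146*cos(c)^2 - 576*cos(c) - 49)*sin(c)/((cos(c) - 7)^2*(cos(c) + 7)^2)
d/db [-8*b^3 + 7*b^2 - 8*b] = -24*b^2 + 14*b - 8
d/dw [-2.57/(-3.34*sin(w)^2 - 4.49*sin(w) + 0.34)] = -(17.1676*sin(w) + 11.5393)*cos(w)/(3.34*sin(w)^2 + 4.49*sin(w) - 0.34)^2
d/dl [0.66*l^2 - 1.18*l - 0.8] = 1.32*l - 1.18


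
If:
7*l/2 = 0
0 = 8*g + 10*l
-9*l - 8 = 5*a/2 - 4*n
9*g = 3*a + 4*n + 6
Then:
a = -28/11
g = 0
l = 0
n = 9/22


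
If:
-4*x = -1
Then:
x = 1/4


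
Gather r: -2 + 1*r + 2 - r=0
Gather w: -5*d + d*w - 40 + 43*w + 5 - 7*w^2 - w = -5*d - 7*w^2 + w*(d + 42) - 35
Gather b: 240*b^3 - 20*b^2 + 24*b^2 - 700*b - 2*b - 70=240*b^3 + 4*b^2 - 702*b - 70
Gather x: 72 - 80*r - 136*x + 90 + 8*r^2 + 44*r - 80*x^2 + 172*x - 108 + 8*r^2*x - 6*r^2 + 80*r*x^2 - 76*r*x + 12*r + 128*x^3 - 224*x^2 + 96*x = 2*r^2 - 24*r + 128*x^3 + x^2*(80*r - 304) + x*(8*r^2 - 76*r + 132) + 54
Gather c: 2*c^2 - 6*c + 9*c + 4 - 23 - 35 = 2*c^2 + 3*c - 54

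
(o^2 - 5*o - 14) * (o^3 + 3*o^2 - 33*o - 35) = o^5 - 2*o^4 - 62*o^3 + 88*o^2 + 637*o + 490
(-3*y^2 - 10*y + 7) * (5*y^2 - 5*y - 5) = -15*y^4 - 35*y^3 + 100*y^2 + 15*y - 35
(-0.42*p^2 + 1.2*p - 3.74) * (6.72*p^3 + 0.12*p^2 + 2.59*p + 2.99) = -2.8224*p^5 + 8.0136*p^4 - 26.0766*p^3 + 1.4034*p^2 - 6.0986*p - 11.1826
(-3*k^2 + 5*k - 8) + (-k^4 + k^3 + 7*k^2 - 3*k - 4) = -k^4 + k^3 + 4*k^2 + 2*k - 12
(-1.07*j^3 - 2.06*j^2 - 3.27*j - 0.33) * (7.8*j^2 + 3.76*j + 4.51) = -8.346*j^5 - 20.0912*j^4 - 38.0773*j^3 - 24.1598*j^2 - 15.9885*j - 1.4883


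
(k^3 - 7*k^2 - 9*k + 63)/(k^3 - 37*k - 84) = (k - 3)/(k + 4)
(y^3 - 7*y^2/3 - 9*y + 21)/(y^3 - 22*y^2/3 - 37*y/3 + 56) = (y - 3)/(y - 8)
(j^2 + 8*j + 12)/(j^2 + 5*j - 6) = (j + 2)/(j - 1)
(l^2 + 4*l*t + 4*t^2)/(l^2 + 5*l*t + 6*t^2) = (l + 2*t)/(l + 3*t)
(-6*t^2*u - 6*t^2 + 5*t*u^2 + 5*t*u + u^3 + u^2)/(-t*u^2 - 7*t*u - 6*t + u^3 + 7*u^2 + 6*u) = (6*t + u)/(u + 6)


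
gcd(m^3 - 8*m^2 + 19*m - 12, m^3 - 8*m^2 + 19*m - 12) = m^3 - 8*m^2 + 19*m - 12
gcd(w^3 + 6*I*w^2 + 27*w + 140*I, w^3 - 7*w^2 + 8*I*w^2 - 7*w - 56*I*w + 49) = w + 7*I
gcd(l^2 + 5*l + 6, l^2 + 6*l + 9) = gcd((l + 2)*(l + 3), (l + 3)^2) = l + 3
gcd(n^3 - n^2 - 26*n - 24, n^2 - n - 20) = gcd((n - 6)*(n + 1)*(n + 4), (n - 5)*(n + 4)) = n + 4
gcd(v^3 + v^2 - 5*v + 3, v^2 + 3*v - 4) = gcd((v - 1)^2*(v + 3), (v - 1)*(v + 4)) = v - 1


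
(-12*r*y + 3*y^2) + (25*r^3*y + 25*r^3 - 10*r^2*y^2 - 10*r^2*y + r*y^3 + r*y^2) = 25*r^3*y + 25*r^3 - 10*r^2*y^2 - 10*r^2*y + r*y^3 + r*y^2 - 12*r*y + 3*y^2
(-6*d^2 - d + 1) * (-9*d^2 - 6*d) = 54*d^4 + 45*d^3 - 3*d^2 - 6*d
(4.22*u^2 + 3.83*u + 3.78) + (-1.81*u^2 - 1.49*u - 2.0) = 2.41*u^2 + 2.34*u + 1.78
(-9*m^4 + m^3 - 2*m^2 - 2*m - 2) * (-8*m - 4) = 72*m^5 + 28*m^4 + 12*m^3 + 24*m^2 + 24*m + 8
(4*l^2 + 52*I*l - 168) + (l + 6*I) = 4*l^2 + l + 52*I*l - 168 + 6*I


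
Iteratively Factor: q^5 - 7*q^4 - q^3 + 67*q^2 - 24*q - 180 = (q + 2)*(q^4 - 9*q^3 + 17*q^2 + 33*q - 90) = (q - 3)*(q + 2)*(q^3 - 6*q^2 - q + 30) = (q - 5)*(q - 3)*(q + 2)*(q^2 - q - 6) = (q - 5)*(q - 3)*(q + 2)^2*(q - 3)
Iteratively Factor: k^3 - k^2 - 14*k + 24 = (k + 4)*(k^2 - 5*k + 6) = (k - 2)*(k + 4)*(k - 3)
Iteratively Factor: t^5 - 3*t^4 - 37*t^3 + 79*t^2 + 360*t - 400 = (t + 4)*(t^4 - 7*t^3 - 9*t^2 + 115*t - 100) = (t + 4)^2*(t^3 - 11*t^2 + 35*t - 25) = (t - 5)*(t + 4)^2*(t^2 - 6*t + 5) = (t - 5)^2*(t + 4)^2*(t - 1)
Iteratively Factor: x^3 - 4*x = (x)*(x^2 - 4) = x*(x - 2)*(x + 2)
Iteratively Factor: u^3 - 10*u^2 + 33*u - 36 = (u - 3)*(u^2 - 7*u + 12) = (u - 4)*(u - 3)*(u - 3)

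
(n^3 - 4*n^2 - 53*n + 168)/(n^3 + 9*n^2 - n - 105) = (n - 8)/(n + 5)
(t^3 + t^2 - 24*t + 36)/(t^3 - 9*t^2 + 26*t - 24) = (t + 6)/(t - 4)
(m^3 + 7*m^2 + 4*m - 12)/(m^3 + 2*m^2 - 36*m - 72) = (m - 1)/(m - 6)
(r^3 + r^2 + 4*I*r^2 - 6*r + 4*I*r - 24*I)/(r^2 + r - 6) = r + 4*I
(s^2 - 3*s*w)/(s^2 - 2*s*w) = (s - 3*w)/(s - 2*w)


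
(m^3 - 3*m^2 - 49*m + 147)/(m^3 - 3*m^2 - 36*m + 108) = (m^2 - 49)/(m^2 - 36)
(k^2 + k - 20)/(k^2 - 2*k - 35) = (k - 4)/(k - 7)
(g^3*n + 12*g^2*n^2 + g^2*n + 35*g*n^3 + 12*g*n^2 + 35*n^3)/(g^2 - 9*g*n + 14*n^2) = n*(g^3 + 12*g^2*n + g^2 + 35*g*n^2 + 12*g*n + 35*n^2)/(g^2 - 9*g*n + 14*n^2)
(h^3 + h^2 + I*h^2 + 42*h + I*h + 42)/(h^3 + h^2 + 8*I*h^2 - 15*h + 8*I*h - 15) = (h^2 + I*h + 42)/(h^2 + 8*I*h - 15)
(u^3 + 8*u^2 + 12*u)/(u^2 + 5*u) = (u^2 + 8*u + 12)/(u + 5)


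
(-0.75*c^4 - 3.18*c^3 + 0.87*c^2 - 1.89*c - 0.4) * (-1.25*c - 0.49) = 0.9375*c^5 + 4.3425*c^4 + 0.4707*c^3 + 1.9362*c^2 + 1.4261*c + 0.196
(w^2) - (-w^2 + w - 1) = 2*w^2 - w + 1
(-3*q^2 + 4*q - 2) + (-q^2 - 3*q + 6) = -4*q^2 + q + 4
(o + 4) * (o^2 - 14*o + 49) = o^3 - 10*o^2 - 7*o + 196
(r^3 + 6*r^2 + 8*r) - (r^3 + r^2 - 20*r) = 5*r^2 + 28*r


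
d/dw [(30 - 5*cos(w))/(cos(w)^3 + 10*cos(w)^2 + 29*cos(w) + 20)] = 5*(237*cos(w)/2 + 4*cos(2*w) - cos(3*w)/2 + 198)*sin(w)/(cos(w)^3 + 10*cos(w)^2 + 29*cos(w) + 20)^2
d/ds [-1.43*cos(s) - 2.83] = 1.43*sin(s)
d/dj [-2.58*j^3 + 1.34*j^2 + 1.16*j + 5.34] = -7.74*j^2 + 2.68*j + 1.16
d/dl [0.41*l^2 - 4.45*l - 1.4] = 0.82*l - 4.45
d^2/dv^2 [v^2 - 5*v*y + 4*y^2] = 2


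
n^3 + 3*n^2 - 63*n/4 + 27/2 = (n - 3/2)^2*(n + 6)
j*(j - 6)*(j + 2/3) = j^3 - 16*j^2/3 - 4*j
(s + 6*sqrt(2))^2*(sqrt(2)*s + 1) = sqrt(2)*s^3 + 25*s^2 + 84*sqrt(2)*s + 72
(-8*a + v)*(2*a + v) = -16*a^2 - 6*a*v + v^2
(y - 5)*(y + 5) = y^2 - 25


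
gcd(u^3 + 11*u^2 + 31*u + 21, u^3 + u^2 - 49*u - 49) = u^2 + 8*u + 7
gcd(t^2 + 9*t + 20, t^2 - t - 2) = 1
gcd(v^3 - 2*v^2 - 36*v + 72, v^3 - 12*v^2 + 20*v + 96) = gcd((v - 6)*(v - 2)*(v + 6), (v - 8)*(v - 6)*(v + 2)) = v - 6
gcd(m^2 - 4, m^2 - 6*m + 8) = m - 2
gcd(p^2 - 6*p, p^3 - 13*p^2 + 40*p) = p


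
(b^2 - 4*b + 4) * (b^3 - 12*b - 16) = b^5 - 4*b^4 - 8*b^3 + 32*b^2 + 16*b - 64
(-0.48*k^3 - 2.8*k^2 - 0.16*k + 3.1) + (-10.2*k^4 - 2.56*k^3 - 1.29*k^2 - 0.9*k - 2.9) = -10.2*k^4 - 3.04*k^3 - 4.09*k^2 - 1.06*k + 0.2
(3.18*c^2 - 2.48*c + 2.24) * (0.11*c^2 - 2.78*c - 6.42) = 0.3498*c^4 - 9.1132*c^3 - 13.2748*c^2 + 9.6944*c - 14.3808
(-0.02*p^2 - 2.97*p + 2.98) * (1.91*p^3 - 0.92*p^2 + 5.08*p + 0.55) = -0.0382*p^5 - 5.6543*p^4 + 8.3226*p^3 - 17.8402*p^2 + 13.5049*p + 1.639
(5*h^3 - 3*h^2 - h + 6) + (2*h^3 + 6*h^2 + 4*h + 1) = 7*h^3 + 3*h^2 + 3*h + 7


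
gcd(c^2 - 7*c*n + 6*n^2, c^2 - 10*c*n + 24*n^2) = c - 6*n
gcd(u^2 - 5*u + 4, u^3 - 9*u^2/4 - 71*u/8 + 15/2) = u - 4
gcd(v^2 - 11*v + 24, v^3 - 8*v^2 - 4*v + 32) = v - 8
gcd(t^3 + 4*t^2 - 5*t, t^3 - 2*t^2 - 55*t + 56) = t - 1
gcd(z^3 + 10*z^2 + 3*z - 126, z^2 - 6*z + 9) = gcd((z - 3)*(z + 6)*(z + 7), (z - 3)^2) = z - 3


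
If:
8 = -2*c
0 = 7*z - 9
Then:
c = -4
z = 9/7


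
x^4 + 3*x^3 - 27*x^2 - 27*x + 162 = (x - 3)^2*(x + 3)*(x + 6)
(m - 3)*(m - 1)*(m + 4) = m^3 - 13*m + 12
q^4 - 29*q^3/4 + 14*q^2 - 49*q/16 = q*(q - 7/2)^2*(q - 1/4)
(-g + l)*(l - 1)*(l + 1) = -g*l^2 + g + l^3 - l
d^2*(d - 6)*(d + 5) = d^4 - d^3 - 30*d^2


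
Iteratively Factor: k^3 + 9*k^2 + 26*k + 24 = (k + 4)*(k^2 + 5*k + 6) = (k + 3)*(k + 4)*(k + 2)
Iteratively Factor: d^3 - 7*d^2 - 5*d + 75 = (d + 3)*(d^2 - 10*d + 25) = (d - 5)*(d + 3)*(d - 5)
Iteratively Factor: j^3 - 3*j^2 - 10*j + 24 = (j + 3)*(j^2 - 6*j + 8) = (j - 4)*(j + 3)*(j - 2)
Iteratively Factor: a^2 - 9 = (a - 3)*(a + 3)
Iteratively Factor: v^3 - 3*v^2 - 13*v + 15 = (v - 5)*(v^2 + 2*v - 3) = (v - 5)*(v - 1)*(v + 3)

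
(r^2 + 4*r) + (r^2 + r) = 2*r^2 + 5*r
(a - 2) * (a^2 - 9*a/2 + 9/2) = a^3 - 13*a^2/2 + 27*a/2 - 9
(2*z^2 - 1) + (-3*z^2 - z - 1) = -z^2 - z - 2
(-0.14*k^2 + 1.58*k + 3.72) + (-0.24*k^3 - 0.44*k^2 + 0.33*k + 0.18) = -0.24*k^3 - 0.58*k^2 + 1.91*k + 3.9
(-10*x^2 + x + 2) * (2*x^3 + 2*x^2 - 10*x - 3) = -20*x^5 - 18*x^4 + 106*x^3 + 24*x^2 - 23*x - 6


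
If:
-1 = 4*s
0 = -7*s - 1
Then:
No Solution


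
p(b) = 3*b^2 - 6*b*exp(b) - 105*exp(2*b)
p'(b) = -6*b*exp(b) + 6*b - 210*exp(2*b) - 6*exp(b)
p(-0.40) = -45.09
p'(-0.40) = -99.17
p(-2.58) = 20.54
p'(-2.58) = -15.97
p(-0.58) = -29.96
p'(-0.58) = -70.72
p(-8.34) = 208.68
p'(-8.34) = -50.03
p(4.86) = -1751652.18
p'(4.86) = -3500428.72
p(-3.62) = 39.82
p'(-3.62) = -21.45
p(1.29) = -1408.82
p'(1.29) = -2813.57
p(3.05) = -47173.57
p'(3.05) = -94124.93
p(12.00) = -2781369541546.55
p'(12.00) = -5562728342068.86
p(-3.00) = 27.64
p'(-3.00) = -17.92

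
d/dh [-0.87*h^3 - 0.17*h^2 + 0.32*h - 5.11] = -2.61*h^2 - 0.34*h + 0.32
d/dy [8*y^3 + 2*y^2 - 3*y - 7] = 24*y^2 + 4*y - 3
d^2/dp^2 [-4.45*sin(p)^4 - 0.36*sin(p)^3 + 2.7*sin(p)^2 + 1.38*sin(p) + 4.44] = 71.2*sin(p)^4 + 3.24*sin(p)^3 - 64.2*sin(p)^2 - 3.54*sin(p) + 5.4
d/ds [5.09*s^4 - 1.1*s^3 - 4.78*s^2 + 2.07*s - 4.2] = 20.36*s^3 - 3.3*s^2 - 9.56*s + 2.07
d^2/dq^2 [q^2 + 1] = 2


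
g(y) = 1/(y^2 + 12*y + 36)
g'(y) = (-2*y - 12)/(y^2 + 12*y + 36)^2 = 2*(-y - 6)/(y^2 + 12*y + 36)^2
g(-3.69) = 0.19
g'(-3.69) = -0.16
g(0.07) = 0.03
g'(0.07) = -0.01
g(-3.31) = 0.14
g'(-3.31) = -0.10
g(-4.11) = 0.28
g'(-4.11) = -0.30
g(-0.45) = 0.03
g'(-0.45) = -0.01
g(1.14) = 0.02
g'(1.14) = -0.01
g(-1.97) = 0.06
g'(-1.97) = -0.03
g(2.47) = 0.01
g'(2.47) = -0.00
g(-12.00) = 0.03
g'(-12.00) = 0.01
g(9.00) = 0.00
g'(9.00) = 0.00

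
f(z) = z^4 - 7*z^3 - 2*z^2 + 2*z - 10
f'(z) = 4*z^3 - 21*z^2 - 4*z + 2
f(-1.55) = 13.93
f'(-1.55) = -57.15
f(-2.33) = 92.50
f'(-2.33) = -153.28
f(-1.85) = 35.49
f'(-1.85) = -87.80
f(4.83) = -291.51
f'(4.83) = -56.51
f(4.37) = -258.94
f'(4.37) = -82.70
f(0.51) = -10.36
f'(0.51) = -4.97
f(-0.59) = -10.32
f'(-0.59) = -3.77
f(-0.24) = -10.50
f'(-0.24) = 1.70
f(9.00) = 1304.00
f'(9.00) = 1181.00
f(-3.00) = 236.00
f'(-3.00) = -283.00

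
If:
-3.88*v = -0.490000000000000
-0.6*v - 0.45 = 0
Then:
No Solution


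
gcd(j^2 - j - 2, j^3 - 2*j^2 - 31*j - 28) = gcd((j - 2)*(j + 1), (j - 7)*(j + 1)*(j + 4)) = j + 1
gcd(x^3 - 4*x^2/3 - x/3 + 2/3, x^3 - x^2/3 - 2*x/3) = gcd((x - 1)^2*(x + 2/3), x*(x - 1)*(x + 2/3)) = x^2 - x/3 - 2/3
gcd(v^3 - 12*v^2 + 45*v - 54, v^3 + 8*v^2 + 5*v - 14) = 1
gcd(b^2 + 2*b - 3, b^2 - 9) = b + 3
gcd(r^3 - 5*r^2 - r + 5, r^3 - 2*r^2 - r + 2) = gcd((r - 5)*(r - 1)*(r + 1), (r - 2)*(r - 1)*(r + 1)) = r^2 - 1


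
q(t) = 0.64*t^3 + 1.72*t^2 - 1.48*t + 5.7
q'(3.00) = 26.12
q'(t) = 1.92*t^2 + 3.44*t - 1.48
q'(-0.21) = -2.12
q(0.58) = 5.55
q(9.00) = 598.26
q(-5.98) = -60.80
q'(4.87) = 60.81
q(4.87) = 113.21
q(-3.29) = 6.40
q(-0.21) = 6.08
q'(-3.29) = 7.98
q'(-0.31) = -2.36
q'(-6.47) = 56.64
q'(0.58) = 1.16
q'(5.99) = 88.02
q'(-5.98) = 46.61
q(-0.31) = 6.31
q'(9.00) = 185.00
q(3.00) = 34.02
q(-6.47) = -86.06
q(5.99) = 196.10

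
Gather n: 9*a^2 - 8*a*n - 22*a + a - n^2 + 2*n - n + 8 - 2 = 9*a^2 - 21*a - n^2 + n*(1 - 8*a) + 6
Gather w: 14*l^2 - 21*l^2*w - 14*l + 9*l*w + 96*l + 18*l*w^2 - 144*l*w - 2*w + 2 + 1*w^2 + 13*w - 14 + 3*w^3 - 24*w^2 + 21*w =14*l^2 + 82*l + 3*w^3 + w^2*(18*l - 23) + w*(-21*l^2 - 135*l + 32) - 12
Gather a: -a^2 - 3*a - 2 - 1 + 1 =-a^2 - 3*a - 2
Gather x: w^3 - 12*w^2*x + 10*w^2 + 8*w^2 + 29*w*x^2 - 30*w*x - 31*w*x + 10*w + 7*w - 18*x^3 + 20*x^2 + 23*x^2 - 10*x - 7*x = w^3 + 18*w^2 + 17*w - 18*x^3 + x^2*(29*w + 43) + x*(-12*w^2 - 61*w - 17)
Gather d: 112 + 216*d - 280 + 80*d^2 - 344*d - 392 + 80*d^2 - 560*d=160*d^2 - 688*d - 560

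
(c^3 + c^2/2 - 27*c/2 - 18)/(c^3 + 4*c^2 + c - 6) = (c^2 - 5*c/2 - 6)/(c^2 + c - 2)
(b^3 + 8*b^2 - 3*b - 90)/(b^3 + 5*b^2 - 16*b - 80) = (b^2 + 3*b - 18)/(b^2 - 16)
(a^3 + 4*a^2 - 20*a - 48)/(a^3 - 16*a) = (a^2 + 8*a + 12)/(a*(a + 4))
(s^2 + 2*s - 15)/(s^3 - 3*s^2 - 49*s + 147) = (s + 5)/(s^2 - 49)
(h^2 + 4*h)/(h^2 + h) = (h + 4)/(h + 1)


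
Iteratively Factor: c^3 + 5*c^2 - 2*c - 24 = (c + 4)*(c^2 + c - 6) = (c + 3)*(c + 4)*(c - 2)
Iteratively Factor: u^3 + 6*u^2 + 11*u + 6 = (u + 3)*(u^2 + 3*u + 2) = (u + 2)*(u + 3)*(u + 1)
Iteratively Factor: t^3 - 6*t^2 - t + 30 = (t - 3)*(t^2 - 3*t - 10) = (t - 5)*(t - 3)*(t + 2)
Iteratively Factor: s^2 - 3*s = (s)*(s - 3)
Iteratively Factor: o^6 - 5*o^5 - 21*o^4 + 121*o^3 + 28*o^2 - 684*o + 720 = (o + 3)*(o^5 - 8*o^4 + 3*o^3 + 112*o^2 - 308*o + 240) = (o - 5)*(o + 3)*(o^4 - 3*o^3 - 12*o^2 + 52*o - 48) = (o - 5)*(o + 3)*(o + 4)*(o^3 - 7*o^2 + 16*o - 12) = (o - 5)*(o - 3)*(o + 3)*(o + 4)*(o^2 - 4*o + 4) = (o - 5)*(o - 3)*(o - 2)*(o + 3)*(o + 4)*(o - 2)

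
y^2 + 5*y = y*(y + 5)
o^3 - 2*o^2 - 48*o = o*(o - 8)*(o + 6)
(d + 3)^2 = d^2 + 6*d + 9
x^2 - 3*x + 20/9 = (x - 5/3)*(x - 4/3)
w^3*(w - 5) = w^4 - 5*w^3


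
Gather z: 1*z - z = 0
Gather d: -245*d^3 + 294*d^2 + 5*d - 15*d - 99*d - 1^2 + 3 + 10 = -245*d^3 + 294*d^2 - 109*d + 12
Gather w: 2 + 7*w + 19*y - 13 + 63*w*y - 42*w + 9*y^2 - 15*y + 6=w*(63*y - 35) + 9*y^2 + 4*y - 5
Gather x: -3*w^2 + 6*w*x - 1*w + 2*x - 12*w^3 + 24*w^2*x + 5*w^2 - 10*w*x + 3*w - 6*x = -12*w^3 + 2*w^2 + 2*w + x*(24*w^2 - 4*w - 4)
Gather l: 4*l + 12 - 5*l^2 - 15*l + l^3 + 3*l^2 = l^3 - 2*l^2 - 11*l + 12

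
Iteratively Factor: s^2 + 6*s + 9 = (s + 3)*(s + 3)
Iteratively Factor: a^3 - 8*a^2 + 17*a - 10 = (a - 1)*(a^2 - 7*a + 10) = (a - 2)*(a - 1)*(a - 5)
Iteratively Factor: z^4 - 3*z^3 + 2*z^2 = (z)*(z^3 - 3*z^2 + 2*z) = z^2*(z^2 - 3*z + 2) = z^2*(z - 1)*(z - 2)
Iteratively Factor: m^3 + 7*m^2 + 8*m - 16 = (m + 4)*(m^2 + 3*m - 4) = (m - 1)*(m + 4)*(m + 4)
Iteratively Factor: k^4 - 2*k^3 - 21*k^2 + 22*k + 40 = (k + 4)*(k^3 - 6*k^2 + 3*k + 10) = (k + 1)*(k + 4)*(k^2 - 7*k + 10) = (k - 5)*(k + 1)*(k + 4)*(k - 2)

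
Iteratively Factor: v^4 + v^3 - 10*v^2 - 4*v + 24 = (v + 2)*(v^3 - v^2 - 8*v + 12) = (v - 2)*(v + 2)*(v^2 + v - 6) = (v - 2)*(v + 2)*(v + 3)*(v - 2)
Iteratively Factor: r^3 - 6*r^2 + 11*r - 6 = (r - 2)*(r^2 - 4*r + 3) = (r - 3)*(r - 2)*(r - 1)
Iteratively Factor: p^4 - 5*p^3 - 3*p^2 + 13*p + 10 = (p - 2)*(p^3 - 3*p^2 - 9*p - 5) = (p - 5)*(p - 2)*(p^2 + 2*p + 1) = (p - 5)*(p - 2)*(p + 1)*(p + 1)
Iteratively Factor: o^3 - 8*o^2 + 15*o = (o - 5)*(o^2 - 3*o) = (o - 5)*(o - 3)*(o)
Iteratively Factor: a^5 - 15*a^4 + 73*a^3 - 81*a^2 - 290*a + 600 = (a - 4)*(a^4 - 11*a^3 + 29*a^2 + 35*a - 150) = (a - 5)*(a - 4)*(a^3 - 6*a^2 - a + 30) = (a - 5)*(a - 4)*(a - 3)*(a^2 - 3*a - 10) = (a - 5)^2*(a - 4)*(a - 3)*(a + 2)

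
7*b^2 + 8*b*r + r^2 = (b + r)*(7*b + r)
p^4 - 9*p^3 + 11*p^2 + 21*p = p*(p - 7)*(p - 3)*(p + 1)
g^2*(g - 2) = g^3 - 2*g^2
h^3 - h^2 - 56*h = h*(h - 8)*(h + 7)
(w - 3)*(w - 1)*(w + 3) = w^3 - w^2 - 9*w + 9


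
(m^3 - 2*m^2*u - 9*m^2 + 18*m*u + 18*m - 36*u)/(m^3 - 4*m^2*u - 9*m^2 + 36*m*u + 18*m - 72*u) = (-m + 2*u)/(-m + 4*u)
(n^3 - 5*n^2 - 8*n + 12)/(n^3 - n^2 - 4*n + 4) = (n - 6)/(n - 2)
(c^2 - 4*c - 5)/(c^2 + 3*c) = (c^2 - 4*c - 5)/(c*(c + 3))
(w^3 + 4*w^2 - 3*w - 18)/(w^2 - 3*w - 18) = (w^2 + w - 6)/(w - 6)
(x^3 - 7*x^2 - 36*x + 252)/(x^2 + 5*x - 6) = (x^2 - 13*x + 42)/(x - 1)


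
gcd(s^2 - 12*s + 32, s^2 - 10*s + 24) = s - 4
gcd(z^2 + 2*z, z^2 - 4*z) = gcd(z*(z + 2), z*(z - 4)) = z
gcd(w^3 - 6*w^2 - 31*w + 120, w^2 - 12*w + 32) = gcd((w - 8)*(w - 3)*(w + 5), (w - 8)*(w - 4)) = w - 8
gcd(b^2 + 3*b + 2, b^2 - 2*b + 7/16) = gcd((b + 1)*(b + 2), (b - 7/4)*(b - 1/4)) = 1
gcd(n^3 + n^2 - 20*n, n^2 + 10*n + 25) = n + 5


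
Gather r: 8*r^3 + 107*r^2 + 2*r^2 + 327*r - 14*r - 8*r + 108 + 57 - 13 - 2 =8*r^3 + 109*r^2 + 305*r + 150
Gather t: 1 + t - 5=t - 4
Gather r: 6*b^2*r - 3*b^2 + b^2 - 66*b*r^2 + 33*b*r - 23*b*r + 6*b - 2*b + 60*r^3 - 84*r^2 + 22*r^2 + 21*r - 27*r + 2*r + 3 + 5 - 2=-2*b^2 + 4*b + 60*r^3 + r^2*(-66*b - 62) + r*(6*b^2 + 10*b - 4) + 6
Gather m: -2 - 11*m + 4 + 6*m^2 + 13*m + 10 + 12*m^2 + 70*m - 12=18*m^2 + 72*m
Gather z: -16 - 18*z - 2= -18*z - 18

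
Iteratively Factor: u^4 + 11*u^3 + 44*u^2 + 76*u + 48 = (u + 2)*(u^3 + 9*u^2 + 26*u + 24) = (u + 2)*(u + 3)*(u^2 + 6*u + 8) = (u + 2)^2*(u + 3)*(u + 4)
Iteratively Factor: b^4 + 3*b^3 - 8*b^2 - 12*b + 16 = (b + 2)*(b^3 + b^2 - 10*b + 8) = (b - 1)*(b + 2)*(b^2 + 2*b - 8) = (b - 1)*(b + 2)*(b + 4)*(b - 2)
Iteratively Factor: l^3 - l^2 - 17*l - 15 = (l - 5)*(l^2 + 4*l + 3) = (l - 5)*(l + 3)*(l + 1)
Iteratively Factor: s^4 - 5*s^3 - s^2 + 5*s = (s + 1)*(s^3 - 6*s^2 + 5*s) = (s - 1)*(s + 1)*(s^2 - 5*s) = (s - 5)*(s - 1)*(s + 1)*(s)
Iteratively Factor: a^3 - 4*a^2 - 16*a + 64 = (a - 4)*(a^2 - 16) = (a - 4)^2*(a + 4)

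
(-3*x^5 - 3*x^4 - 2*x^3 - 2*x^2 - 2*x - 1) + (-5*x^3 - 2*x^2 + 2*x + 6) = -3*x^5 - 3*x^4 - 7*x^3 - 4*x^2 + 5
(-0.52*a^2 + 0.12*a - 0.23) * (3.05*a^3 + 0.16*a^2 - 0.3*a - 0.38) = -1.586*a^5 + 0.2828*a^4 - 0.5263*a^3 + 0.1248*a^2 + 0.0234*a + 0.0874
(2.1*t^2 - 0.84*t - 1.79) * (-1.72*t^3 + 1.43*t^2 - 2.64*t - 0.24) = -3.612*t^5 + 4.4478*t^4 - 3.6664*t^3 - 0.8461*t^2 + 4.9272*t + 0.4296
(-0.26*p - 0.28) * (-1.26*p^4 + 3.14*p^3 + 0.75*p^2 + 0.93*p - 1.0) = 0.3276*p^5 - 0.4636*p^4 - 1.0742*p^3 - 0.4518*p^2 - 0.000400000000000011*p + 0.28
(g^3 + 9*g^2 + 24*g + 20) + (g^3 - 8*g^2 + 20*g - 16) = 2*g^3 + g^2 + 44*g + 4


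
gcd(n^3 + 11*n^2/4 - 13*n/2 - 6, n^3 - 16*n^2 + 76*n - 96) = n - 2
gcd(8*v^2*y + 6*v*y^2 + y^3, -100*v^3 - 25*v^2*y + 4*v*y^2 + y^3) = 4*v + y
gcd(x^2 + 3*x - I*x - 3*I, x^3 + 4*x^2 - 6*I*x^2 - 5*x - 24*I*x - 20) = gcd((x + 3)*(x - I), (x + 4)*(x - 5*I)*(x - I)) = x - I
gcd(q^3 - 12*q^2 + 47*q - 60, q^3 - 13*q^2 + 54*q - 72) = q^2 - 7*q + 12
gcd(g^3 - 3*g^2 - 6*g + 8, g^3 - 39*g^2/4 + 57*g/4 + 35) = g - 4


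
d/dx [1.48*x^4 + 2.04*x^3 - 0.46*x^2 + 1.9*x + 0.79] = 5.92*x^3 + 6.12*x^2 - 0.92*x + 1.9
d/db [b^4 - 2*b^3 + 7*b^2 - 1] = 2*b*(2*b^2 - 3*b + 7)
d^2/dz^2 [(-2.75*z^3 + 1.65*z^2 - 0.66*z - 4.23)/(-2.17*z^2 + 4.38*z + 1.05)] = (-2.8421709430404e-14*z^5 + 92.8965180000001*z^3 + 172.838232*z^2 - 214.012638*z + 171.867204)/(10.218313*z^6 - 61.874946*z^5 + 110.057409*z^4 - 24.148692*z^3 - 53.253585*z^2 - 14.48685*z - 1.157625)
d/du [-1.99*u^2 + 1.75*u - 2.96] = 1.75 - 3.98*u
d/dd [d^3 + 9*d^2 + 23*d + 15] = 3*d^2 + 18*d + 23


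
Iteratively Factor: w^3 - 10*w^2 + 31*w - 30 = (w - 2)*(w^2 - 8*w + 15) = (w - 3)*(w - 2)*(w - 5)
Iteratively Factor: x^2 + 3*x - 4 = (x - 1)*(x + 4)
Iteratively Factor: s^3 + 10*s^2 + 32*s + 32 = (s + 4)*(s^2 + 6*s + 8) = (s + 4)^2*(s + 2)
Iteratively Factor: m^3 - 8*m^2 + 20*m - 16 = (m - 2)*(m^2 - 6*m + 8) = (m - 2)^2*(m - 4)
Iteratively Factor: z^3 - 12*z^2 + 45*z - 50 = (z - 5)*(z^2 - 7*z + 10) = (z - 5)*(z - 2)*(z - 5)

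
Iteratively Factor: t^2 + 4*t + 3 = (t + 3)*(t + 1)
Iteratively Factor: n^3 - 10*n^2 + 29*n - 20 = (n - 5)*(n^2 - 5*n + 4) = (n - 5)*(n - 4)*(n - 1)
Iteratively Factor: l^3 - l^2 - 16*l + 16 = (l + 4)*(l^2 - 5*l + 4) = (l - 4)*(l + 4)*(l - 1)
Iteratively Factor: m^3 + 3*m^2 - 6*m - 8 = (m + 1)*(m^2 + 2*m - 8) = (m - 2)*(m + 1)*(m + 4)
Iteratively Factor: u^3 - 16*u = (u + 4)*(u^2 - 4*u) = u*(u + 4)*(u - 4)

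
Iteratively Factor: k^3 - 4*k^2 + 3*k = (k - 3)*(k^2 - k) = (k - 3)*(k - 1)*(k)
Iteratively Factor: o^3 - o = (o)*(o^2 - 1) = o*(o + 1)*(o - 1)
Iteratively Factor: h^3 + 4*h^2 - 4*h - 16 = (h + 2)*(h^2 + 2*h - 8) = (h - 2)*(h + 2)*(h + 4)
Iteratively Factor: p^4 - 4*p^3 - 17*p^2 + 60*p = (p - 5)*(p^3 + p^2 - 12*p) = p*(p - 5)*(p^2 + p - 12) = p*(p - 5)*(p - 3)*(p + 4)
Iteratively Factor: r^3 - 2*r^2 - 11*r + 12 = (r + 3)*(r^2 - 5*r + 4) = (r - 1)*(r + 3)*(r - 4)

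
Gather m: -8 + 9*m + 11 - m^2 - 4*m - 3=-m^2 + 5*m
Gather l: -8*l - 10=-8*l - 10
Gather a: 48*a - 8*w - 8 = 48*a - 8*w - 8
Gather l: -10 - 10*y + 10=-10*y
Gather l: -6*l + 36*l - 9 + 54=30*l + 45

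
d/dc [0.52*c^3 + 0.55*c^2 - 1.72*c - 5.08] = 1.56*c^2 + 1.1*c - 1.72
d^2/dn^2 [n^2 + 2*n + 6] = 2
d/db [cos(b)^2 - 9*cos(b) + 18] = (9 - 2*cos(b))*sin(b)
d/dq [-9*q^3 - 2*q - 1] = -27*q^2 - 2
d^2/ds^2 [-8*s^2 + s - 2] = -16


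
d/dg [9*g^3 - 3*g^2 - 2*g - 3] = 27*g^2 - 6*g - 2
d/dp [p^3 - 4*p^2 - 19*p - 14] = 3*p^2 - 8*p - 19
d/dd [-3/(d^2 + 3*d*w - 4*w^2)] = 3*(2*d + 3*w)/(d^2 + 3*d*w - 4*w^2)^2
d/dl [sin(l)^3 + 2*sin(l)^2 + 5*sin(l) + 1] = (3*sin(l)^2 + 4*sin(l) + 5)*cos(l)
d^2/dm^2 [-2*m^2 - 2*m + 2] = -4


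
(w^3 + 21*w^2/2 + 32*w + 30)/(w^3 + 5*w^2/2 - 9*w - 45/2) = (w^2 + 8*w + 12)/(w^2 - 9)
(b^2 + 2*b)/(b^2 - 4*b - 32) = b*(b + 2)/(b^2 - 4*b - 32)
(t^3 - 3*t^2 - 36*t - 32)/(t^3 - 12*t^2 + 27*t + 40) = (t + 4)/(t - 5)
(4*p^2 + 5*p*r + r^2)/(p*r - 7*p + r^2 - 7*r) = (4*p + r)/(r - 7)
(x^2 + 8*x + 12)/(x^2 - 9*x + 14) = (x^2 + 8*x + 12)/(x^2 - 9*x + 14)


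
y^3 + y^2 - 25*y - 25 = (y - 5)*(y + 1)*(y + 5)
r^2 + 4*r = r*(r + 4)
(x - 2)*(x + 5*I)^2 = x^3 - 2*x^2 + 10*I*x^2 - 25*x - 20*I*x + 50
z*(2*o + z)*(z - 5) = 2*o*z^2 - 10*o*z + z^3 - 5*z^2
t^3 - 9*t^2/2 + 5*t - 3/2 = (t - 3)*(t - 1)*(t - 1/2)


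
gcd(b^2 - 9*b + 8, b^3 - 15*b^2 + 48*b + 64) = b - 8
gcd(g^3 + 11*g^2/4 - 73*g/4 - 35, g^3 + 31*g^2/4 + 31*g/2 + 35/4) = g^2 + 27*g/4 + 35/4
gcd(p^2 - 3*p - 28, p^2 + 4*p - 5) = 1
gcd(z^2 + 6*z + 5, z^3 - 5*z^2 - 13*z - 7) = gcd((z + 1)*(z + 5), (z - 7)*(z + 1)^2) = z + 1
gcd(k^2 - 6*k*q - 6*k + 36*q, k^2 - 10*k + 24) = k - 6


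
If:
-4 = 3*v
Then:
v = -4/3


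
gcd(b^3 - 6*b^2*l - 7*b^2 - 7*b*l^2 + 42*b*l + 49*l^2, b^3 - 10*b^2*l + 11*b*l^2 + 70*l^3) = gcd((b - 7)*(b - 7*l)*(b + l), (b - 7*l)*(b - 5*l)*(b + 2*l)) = b - 7*l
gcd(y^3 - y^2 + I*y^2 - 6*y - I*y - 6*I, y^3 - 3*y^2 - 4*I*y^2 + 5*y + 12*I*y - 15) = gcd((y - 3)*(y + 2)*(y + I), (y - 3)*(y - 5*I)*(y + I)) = y^2 + y*(-3 + I) - 3*I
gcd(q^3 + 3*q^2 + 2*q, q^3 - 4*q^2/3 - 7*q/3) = q^2 + q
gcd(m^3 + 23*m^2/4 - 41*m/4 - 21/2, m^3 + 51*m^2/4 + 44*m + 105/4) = m^2 + 31*m/4 + 21/4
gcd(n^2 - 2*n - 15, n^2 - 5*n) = n - 5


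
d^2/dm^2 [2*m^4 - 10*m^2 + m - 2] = 24*m^2 - 20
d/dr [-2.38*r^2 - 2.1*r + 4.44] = -4.76*r - 2.1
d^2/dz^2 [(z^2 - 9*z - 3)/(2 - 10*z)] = 119/(125*z^3 - 75*z^2 + 15*z - 1)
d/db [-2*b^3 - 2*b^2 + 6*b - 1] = -6*b^2 - 4*b + 6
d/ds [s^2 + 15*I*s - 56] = 2*s + 15*I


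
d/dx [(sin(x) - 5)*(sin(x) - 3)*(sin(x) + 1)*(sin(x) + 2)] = (4*sin(x)^3 - 15*sin(x)^2 - 14*sin(x) + 29)*cos(x)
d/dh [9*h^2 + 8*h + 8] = 18*h + 8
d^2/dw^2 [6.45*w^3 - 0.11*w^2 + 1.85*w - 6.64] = 38.7*w - 0.22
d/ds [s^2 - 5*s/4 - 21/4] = 2*s - 5/4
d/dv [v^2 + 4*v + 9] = 2*v + 4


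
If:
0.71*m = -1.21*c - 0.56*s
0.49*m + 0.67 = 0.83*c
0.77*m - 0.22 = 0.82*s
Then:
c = 0.56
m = -0.42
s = -0.67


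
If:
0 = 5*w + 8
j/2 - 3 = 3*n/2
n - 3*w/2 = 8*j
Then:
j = 6/115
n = -228/115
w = -8/5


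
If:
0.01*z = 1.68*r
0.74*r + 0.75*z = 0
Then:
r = 0.00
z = 0.00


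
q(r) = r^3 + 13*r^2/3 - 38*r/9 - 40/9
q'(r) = 3*r^2 + 26*r/3 - 38/9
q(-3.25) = 20.72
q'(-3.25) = -0.70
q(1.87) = 9.35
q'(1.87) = 22.48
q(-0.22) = -3.32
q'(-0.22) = -5.98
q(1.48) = 2.04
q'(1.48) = 15.18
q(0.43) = -5.38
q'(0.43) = 0.06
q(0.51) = -5.34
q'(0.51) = 0.98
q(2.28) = 20.31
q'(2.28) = 31.13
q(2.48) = 26.99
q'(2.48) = 35.72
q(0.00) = -4.44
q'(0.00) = -4.22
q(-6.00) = -39.11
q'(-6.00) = 51.78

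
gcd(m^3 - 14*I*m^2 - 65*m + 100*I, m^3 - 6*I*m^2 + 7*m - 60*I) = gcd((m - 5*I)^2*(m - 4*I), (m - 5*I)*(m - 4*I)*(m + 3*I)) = m^2 - 9*I*m - 20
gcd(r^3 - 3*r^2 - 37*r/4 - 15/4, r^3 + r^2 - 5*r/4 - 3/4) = r^2 + 2*r + 3/4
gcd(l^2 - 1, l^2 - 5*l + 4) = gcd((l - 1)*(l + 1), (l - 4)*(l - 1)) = l - 1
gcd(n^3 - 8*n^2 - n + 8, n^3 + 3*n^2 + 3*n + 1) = n + 1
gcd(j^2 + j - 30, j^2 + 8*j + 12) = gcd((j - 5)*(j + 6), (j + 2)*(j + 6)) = j + 6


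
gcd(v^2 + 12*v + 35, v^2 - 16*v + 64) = 1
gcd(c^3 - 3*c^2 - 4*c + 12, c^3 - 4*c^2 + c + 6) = c^2 - 5*c + 6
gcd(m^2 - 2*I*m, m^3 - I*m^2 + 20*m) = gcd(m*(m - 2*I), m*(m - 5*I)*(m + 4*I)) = m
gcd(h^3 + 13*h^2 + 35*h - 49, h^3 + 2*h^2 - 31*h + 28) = h^2 + 6*h - 7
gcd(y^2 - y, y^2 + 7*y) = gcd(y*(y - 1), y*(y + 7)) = y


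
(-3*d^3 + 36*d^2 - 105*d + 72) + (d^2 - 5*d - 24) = -3*d^3 + 37*d^2 - 110*d + 48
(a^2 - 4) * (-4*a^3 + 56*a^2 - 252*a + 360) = -4*a^5 + 56*a^4 - 236*a^3 + 136*a^2 + 1008*a - 1440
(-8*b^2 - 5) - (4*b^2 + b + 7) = -12*b^2 - b - 12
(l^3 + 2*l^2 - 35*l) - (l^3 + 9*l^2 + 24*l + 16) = -7*l^2 - 59*l - 16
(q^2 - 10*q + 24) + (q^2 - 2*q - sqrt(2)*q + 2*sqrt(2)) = 2*q^2 - 12*q - sqrt(2)*q + 2*sqrt(2) + 24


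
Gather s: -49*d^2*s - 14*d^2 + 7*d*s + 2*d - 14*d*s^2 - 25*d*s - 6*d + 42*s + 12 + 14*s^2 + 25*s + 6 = -14*d^2 - 4*d + s^2*(14 - 14*d) + s*(-49*d^2 - 18*d + 67) + 18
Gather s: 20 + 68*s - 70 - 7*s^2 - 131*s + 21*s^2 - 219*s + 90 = 14*s^2 - 282*s + 40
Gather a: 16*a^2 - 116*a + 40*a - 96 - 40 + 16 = 16*a^2 - 76*a - 120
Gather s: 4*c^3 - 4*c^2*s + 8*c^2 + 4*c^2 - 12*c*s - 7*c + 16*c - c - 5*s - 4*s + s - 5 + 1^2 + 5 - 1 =4*c^3 + 12*c^2 + 8*c + s*(-4*c^2 - 12*c - 8)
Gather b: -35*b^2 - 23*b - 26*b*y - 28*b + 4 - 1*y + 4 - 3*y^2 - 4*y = -35*b^2 + b*(-26*y - 51) - 3*y^2 - 5*y + 8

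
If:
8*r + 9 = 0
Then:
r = -9/8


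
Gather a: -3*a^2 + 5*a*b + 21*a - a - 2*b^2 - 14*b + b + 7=-3*a^2 + a*(5*b + 20) - 2*b^2 - 13*b + 7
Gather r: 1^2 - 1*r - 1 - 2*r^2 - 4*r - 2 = -2*r^2 - 5*r - 2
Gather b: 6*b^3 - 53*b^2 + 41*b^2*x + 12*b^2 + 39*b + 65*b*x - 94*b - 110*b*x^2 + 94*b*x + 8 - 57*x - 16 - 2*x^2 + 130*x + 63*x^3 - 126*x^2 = 6*b^3 + b^2*(41*x - 41) + b*(-110*x^2 + 159*x - 55) + 63*x^3 - 128*x^2 + 73*x - 8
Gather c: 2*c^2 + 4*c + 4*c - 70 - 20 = 2*c^2 + 8*c - 90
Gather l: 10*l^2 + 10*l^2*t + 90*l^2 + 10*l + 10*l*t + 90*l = l^2*(10*t + 100) + l*(10*t + 100)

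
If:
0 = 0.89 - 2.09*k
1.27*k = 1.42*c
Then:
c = 0.38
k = 0.43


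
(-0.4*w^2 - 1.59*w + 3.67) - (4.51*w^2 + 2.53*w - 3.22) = -4.91*w^2 - 4.12*w + 6.89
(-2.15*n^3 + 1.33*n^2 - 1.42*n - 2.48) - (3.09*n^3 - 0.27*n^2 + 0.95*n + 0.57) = -5.24*n^3 + 1.6*n^2 - 2.37*n - 3.05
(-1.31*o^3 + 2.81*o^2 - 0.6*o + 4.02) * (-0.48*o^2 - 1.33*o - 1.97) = 0.6288*o^5 + 0.3935*o^4 - 0.8686*o^3 - 6.6673*o^2 - 4.1646*o - 7.9194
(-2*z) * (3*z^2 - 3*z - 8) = -6*z^3 + 6*z^2 + 16*z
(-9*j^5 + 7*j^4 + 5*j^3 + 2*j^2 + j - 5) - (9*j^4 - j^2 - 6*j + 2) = -9*j^5 - 2*j^4 + 5*j^3 + 3*j^2 + 7*j - 7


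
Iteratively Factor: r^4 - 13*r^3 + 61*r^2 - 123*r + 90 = (r - 3)*(r^3 - 10*r^2 + 31*r - 30) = (r - 5)*(r - 3)*(r^2 - 5*r + 6) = (r - 5)*(r - 3)*(r - 2)*(r - 3)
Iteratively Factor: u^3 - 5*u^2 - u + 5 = (u - 1)*(u^2 - 4*u - 5) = (u - 1)*(u + 1)*(u - 5)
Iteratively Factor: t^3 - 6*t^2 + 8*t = (t)*(t^2 - 6*t + 8) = t*(t - 2)*(t - 4)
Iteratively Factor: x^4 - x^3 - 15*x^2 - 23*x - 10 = (x + 1)*(x^3 - 2*x^2 - 13*x - 10) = (x - 5)*(x + 1)*(x^2 + 3*x + 2) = (x - 5)*(x + 1)^2*(x + 2)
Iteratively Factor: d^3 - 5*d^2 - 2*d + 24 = (d - 4)*(d^2 - d - 6) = (d - 4)*(d + 2)*(d - 3)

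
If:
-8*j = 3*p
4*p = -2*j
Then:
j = 0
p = 0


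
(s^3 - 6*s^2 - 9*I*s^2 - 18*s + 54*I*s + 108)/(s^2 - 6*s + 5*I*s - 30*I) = (s^2 - 9*I*s - 18)/(s + 5*I)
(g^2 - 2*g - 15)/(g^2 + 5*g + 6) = (g - 5)/(g + 2)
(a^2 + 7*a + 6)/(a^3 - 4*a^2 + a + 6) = (a + 6)/(a^2 - 5*a + 6)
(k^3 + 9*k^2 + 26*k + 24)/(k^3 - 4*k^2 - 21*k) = (k^2 + 6*k + 8)/(k*(k - 7))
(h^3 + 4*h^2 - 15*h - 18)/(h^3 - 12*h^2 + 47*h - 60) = (h^2 + 7*h + 6)/(h^2 - 9*h + 20)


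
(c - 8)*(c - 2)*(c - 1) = c^3 - 11*c^2 + 26*c - 16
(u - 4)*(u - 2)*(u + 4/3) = u^3 - 14*u^2/3 + 32/3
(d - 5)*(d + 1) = d^2 - 4*d - 5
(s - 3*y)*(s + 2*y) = s^2 - s*y - 6*y^2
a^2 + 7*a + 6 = (a + 1)*(a + 6)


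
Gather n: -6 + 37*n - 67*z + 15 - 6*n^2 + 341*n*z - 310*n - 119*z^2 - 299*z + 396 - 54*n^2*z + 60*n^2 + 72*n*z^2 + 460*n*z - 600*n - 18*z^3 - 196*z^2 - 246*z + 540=n^2*(54 - 54*z) + n*(72*z^2 + 801*z - 873) - 18*z^3 - 315*z^2 - 612*z + 945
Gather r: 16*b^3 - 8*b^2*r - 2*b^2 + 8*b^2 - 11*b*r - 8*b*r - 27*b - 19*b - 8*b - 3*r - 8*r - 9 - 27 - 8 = 16*b^3 + 6*b^2 - 54*b + r*(-8*b^2 - 19*b - 11) - 44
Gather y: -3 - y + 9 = 6 - y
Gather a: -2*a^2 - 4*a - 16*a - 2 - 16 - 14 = -2*a^2 - 20*a - 32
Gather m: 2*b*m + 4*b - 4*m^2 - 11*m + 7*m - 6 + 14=4*b - 4*m^2 + m*(2*b - 4) + 8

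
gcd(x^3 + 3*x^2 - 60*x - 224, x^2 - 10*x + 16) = x - 8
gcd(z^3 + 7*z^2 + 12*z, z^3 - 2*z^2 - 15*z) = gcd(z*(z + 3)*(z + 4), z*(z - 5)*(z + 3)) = z^2 + 3*z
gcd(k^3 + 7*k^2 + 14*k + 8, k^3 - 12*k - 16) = k + 2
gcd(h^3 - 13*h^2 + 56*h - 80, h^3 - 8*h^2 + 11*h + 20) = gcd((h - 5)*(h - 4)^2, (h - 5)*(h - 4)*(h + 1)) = h^2 - 9*h + 20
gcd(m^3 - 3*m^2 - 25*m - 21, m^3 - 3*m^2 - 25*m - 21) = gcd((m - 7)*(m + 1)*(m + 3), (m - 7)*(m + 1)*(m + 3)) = m^3 - 3*m^2 - 25*m - 21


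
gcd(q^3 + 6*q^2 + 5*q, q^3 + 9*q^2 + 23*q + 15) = q^2 + 6*q + 5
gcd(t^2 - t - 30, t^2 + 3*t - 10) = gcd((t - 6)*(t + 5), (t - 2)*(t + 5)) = t + 5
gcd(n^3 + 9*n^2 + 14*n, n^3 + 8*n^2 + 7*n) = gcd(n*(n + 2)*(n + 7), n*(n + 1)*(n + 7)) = n^2 + 7*n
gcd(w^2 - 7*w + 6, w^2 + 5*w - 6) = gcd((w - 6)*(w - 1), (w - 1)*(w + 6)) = w - 1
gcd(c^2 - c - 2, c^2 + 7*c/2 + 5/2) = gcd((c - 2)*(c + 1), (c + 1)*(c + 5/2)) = c + 1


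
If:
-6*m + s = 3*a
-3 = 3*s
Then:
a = -2*m - 1/3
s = -1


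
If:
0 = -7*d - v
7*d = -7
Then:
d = -1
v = 7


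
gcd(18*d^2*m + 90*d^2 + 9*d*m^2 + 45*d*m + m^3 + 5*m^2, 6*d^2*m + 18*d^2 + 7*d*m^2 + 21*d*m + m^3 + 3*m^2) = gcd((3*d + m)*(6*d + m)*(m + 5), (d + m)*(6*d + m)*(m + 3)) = 6*d + m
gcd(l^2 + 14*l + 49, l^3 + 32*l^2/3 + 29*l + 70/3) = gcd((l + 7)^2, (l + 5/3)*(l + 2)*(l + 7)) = l + 7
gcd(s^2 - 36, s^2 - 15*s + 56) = 1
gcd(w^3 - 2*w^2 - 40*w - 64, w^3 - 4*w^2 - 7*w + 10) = w + 2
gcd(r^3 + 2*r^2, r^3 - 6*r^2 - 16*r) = r^2 + 2*r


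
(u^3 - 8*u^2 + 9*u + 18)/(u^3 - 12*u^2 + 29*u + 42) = (u - 3)/(u - 7)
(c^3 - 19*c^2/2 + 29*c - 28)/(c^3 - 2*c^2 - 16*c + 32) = (c - 7/2)/(c + 4)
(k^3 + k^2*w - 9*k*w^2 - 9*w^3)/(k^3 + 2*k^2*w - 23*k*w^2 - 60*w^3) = (-k^2 + 2*k*w + 3*w^2)/(-k^2 + k*w + 20*w^2)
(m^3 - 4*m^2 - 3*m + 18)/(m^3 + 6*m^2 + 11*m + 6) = (m^2 - 6*m + 9)/(m^2 + 4*m + 3)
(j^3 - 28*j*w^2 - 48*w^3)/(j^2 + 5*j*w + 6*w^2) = (j^2 - 2*j*w - 24*w^2)/(j + 3*w)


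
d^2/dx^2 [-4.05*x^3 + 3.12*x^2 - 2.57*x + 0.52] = 6.24 - 24.3*x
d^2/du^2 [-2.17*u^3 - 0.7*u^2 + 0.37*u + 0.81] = -13.02*u - 1.4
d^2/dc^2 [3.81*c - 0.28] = 0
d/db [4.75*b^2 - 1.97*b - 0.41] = 9.5*b - 1.97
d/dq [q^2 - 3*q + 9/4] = 2*q - 3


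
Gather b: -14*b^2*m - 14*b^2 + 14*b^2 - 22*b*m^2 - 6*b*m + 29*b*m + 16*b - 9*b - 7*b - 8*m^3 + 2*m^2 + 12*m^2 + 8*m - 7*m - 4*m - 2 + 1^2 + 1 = -14*b^2*m + b*(-22*m^2 + 23*m) - 8*m^3 + 14*m^2 - 3*m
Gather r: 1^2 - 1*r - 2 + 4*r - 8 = 3*r - 9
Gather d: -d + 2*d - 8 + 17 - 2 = d + 7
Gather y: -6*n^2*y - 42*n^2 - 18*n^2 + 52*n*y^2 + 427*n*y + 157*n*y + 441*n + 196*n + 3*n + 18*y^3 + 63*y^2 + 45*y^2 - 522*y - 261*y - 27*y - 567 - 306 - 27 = -60*n^2 + 640*n + 18*y^3 + y^2*(52*n + 108) + y*(-6*n^2 + 584*n - 810) - 900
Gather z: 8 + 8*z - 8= 8*z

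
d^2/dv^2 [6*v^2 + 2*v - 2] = 12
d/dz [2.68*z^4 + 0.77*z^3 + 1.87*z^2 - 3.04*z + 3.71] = 10.72*z^3 + 2.31*z^2 + 3.74*z - 3.04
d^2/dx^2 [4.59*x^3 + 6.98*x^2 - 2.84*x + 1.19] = 27.54*x + 13.96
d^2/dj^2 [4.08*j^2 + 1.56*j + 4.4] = 8.16000000000000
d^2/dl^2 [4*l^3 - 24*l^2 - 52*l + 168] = 24*l - 48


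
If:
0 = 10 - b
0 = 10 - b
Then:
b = 10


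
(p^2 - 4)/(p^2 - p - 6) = (p - 2)/(p - 3)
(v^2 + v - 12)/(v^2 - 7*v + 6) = (v^2 + v - 12)/(v^2 - 7*v + 6)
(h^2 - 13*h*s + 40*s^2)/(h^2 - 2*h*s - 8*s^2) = (-h^2 + 13*h*s - 40*s^2)/(-h^2 + 2*h*s + 8*s^2)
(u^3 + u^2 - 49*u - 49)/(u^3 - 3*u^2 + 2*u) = (u^3 + u^2 - 49*u - 49)/(u*(u^2 - 3*u + 2))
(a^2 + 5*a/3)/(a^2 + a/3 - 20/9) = 3*a/(3*a - 4)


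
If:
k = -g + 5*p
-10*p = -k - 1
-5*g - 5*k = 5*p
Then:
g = 1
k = -1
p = 0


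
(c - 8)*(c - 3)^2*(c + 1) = c^4 - 13*c^3 + 43*c^2 - 15*c - 72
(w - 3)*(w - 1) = w^2 - 4*w + 3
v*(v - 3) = v^2 - 3*v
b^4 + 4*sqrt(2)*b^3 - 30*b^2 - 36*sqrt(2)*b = b*(b - 3*sqrt(2))*(b + sqrt(2))*(b + 6*sqrt(2))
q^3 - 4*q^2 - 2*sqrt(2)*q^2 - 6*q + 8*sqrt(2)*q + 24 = (q - 4)*(q - 3*sqrt(2))*(q + sqrt(2))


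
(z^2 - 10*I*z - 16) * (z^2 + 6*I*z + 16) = z^4 - 4*I*z^3 + 60*z^2 - 256*I*z - 256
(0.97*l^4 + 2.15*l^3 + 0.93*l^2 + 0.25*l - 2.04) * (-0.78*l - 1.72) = -0.7566*l^5 - 3.3454*l^4 - 4.4234*l^3 - 1.7946*l^2 + 1.1612*l + 3.5088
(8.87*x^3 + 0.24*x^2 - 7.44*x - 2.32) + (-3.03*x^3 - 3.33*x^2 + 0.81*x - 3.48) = 5.84*x^3 - 3.09*x^2 - 6.63*x - 5.8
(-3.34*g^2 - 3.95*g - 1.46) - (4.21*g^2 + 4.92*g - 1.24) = -7.55*g^2 - 8.87*g - 0.22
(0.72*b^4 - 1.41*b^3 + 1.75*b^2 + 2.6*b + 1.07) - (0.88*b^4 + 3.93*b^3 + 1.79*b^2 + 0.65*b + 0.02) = -0.16*b^4 - 5.34*b^3 - 0.04*b^2 + 1.95*b + 1.05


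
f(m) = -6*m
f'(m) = -6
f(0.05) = -0.30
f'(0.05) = -6.00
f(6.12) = -36.72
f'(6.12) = -6.00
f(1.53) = -9.18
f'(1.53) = -6.00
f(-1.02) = 6.12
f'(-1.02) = -6.00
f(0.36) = -2.16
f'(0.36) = -6.00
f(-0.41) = 2.46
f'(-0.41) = -6.00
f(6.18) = -37.08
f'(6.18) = -6.00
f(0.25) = -1.50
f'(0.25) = -6.00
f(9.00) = -54.00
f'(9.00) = -6.00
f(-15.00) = 90.00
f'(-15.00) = -6.00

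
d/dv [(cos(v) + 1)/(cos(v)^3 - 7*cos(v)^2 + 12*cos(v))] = 2*(cos(v)^3 - 2*cos(v)^2 - 7*cos(v) + 6)*sin(v)/((cos(v) - 4)^2*(cos(v) - 3)^2*cos(v)^2)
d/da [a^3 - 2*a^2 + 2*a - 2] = 3*a^2 - 4*a + 2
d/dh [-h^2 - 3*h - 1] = -2*h - 3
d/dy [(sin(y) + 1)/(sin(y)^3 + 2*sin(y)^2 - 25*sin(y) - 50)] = -(2*sin(y)^3 + 5*sin(y)^2 + 4*sin(y) + 25)*cos(y)/(sin(y)^3 + 2*sin(y)^2 - 25*sin(y) - 50)^2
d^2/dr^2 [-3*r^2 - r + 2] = -6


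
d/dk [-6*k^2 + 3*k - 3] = 3 - 12*k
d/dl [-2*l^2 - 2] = -4*l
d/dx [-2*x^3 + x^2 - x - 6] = -6*x^2 + 2*x - 1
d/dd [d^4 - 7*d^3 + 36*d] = 4*d^3 - 21*d^2 + 36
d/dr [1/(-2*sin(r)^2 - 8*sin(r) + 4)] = (sin(r) + 2)*cos(r)/(sin(r)^2 + 4*sin(r) - 2)^2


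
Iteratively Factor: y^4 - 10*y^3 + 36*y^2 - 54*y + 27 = (y - 3)*(y^3 - 7*y^2 + 15*y - 9) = (y - 3)^2*(y^2 - 4*y + 3) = (y - 3)^3*(y - 1)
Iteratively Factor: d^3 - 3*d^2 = (d)*(d^2 - 3*d) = d*(d - 3)*(d)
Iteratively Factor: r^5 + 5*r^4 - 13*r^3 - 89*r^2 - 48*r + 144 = (r + 3)*(r^4 + 2*r^3 - 19*r^2 - 32*r + 48) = (r - 4)*(r + 3)*(r^3 + 6*r^2 + 5*r - 12) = (r - 4)*(r + 3)^2*(r^2 + 3*r - 4) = (r - 4)*(r - 1)*(r + 3)^2*(r + 4)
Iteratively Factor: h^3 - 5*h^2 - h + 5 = (h - 5)*(h^2 - 1) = (h - 5)*(h + 1)*(h - 1)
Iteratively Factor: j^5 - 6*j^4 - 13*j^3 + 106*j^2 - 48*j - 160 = (j - 2)*(j^4 - 4*j^3 - 21*j^2 + 64*j + 80) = (j - 4)*(j - 2)*(j^3 - 21*j - 20) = (j - 4)*(j - 2)*(j + 1)*(j^2 - j - 20) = (j - 4)*(j - 2)*(j + 1)*(j + 4)*(j - 5)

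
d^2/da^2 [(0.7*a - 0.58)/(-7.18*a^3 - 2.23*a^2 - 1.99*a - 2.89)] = (-216.52008*a^5 + 291.556824*a^4 + 161.627212*a^3 + 241.330308*a^2 - 29.69976*a + 5.169404)/(370.146232*a^9 + 344.885556*a^8 + 414.884094*a^7 + 649.224991*a^6 + 392.626443*a^5 + 317.3655*a^4 + 264.734551*a^3 + 90.209616*a^2 + 49.862037*a + 24.137569)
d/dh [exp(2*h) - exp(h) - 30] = (2*exp(h) - 1)*exp(h)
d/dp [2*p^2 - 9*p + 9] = 4*p - 9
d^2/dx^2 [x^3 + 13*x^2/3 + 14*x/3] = 6*x + 26/3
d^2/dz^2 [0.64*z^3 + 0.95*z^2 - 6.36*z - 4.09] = 3.84*z + 1.9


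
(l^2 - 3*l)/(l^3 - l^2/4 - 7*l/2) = 4*(3 - l)/(-4*l^2 + l + 14)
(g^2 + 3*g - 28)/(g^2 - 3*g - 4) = (g + 7)/(g + 1)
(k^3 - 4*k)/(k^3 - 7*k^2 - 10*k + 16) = k*(k - 2)/(k^2 - 9*k + 8)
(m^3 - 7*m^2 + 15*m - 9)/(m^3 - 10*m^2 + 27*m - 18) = (m - 3)/(m - 6)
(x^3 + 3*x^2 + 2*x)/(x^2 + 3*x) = (x^2 + 3*x + 2)/(x + 3)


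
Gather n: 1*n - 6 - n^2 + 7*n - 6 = -n^2 + 8*n - 12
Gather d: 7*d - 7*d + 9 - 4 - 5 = 0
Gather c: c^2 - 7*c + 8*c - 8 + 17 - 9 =c^2 + c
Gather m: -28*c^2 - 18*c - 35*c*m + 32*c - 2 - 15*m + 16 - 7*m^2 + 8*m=-28*c^2 + 14*c - 7*m^2 + m*(-35*c - 7) + 14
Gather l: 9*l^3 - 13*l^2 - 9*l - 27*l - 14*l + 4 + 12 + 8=9*l^3 - 13*l^2 - 50*l + 24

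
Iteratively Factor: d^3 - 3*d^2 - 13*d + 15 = (d + 3)*(d^2 - 6*d + 5) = (d - 5)*(d + 3)*(d - 1)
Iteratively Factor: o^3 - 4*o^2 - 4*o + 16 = (o + 2)*(o^2 - 6*o + 8) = (o - 2)*(o + 2)*(o - 4)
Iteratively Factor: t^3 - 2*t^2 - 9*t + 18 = (t - 2)*(t^2 - 9) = (t - 2)*(t + 3)*(t - 3)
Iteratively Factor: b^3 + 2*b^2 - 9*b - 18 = (b + 2)*(b^2 - 9) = (b - 3)*(b + 2)*(b + 3)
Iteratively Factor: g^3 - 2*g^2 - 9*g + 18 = (g - 3)*(g^2 + g - 6) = (g - 3)*(g + 3)*(g - 2)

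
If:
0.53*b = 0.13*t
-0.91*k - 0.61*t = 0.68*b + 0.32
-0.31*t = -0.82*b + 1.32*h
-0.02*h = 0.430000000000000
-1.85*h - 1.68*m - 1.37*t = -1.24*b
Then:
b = 63.94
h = -21.50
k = -222.88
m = -141.71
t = 260.68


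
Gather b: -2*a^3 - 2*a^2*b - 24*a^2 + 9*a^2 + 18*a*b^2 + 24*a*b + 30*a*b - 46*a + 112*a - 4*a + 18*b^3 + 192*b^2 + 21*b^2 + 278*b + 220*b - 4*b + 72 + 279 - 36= -2*a^3 - 15*a^2 + 62*a + 18*b^3 + b^2*(18*a + 213) + b*(-2*a^2 + 54*a + 494) + 315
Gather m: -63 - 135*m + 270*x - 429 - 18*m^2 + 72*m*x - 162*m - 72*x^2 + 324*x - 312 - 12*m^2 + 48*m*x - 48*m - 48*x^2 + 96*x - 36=-30*m^2 + m*(120*x - 345) - 120*x^2 + 690*x - 840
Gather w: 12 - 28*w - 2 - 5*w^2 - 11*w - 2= -5*w^2 - 39*w + 8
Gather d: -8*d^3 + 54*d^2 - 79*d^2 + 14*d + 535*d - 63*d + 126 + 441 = -8*d^3 - 25*d^2 + 486*d + 567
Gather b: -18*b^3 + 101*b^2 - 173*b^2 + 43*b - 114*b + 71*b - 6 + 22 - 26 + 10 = -18*b^3 - 72*b^2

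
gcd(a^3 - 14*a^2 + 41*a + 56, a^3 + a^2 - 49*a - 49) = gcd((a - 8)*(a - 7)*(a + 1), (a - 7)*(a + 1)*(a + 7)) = a^2 - 6*a - 7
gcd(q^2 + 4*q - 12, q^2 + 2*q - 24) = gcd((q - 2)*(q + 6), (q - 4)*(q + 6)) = q + 6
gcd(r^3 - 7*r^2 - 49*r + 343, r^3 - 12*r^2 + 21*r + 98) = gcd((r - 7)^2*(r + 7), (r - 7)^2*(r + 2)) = r^2 - 14*r + 49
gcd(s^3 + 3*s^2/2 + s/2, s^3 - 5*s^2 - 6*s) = s^2 + s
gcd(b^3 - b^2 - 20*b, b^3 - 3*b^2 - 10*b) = b^2 - 5*b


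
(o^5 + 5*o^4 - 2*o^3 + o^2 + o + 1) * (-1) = -o^5 - 5*o^4 + 2*o^3 - o^2 - o - 1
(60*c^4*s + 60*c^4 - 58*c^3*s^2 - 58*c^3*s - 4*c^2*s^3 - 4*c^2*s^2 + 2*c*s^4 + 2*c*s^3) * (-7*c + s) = -420*c^5*s - 420*c^5 + 466*c^4*s^2 + 466*c^4*s - 30*c^3*s^3 - 30*c^3*s^2 - 18*c^2*s^4 - 18*c^2*s^3 + 2*c*s^5 + 2*c*s^4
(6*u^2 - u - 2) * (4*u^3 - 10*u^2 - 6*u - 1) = 24*u^5 - 64*u^4 - 34*u^3 + 20*u^2 + 13*u + 2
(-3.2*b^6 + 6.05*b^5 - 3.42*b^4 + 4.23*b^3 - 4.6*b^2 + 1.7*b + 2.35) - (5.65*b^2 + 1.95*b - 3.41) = -3.2*b^6 + 6.05*b^5 - 3.42*b^4 + 4.23*b^3 - 10.25*b^2 - 0.25*b + 5.76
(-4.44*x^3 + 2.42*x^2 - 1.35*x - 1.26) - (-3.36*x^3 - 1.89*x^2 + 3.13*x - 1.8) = -1.08*x^3 + 4.31*x^2 - 4.48*x + 0.54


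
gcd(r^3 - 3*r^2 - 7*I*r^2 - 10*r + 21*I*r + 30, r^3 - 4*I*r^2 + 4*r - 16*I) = r - 2*I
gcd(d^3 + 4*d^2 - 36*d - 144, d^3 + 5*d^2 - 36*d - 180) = d^2 - 36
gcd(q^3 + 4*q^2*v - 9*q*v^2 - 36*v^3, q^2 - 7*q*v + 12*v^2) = q - 3*v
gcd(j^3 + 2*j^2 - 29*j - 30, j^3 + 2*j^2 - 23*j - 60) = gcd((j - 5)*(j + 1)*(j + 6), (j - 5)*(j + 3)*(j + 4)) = j - 5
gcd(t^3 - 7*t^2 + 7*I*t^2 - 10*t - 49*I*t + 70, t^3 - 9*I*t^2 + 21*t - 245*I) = t + 5*I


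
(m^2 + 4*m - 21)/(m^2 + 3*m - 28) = (m - 3)/(m - 4)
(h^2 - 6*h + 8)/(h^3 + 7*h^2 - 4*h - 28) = (h - 4)/(h^2 + 9*h + 14)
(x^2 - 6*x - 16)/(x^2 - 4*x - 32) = (x + 2)/(x + 4)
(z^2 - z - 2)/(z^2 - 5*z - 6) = (z - 2)/(z - 6)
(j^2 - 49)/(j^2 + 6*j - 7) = (j - 7)/(j - 1)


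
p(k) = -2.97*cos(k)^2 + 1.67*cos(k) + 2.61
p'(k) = 5.94*sin(k)*cos(k) - 1.67*sin(k)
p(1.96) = 1.55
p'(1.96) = -3.63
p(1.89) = 1.79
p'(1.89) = -3.36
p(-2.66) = -1.20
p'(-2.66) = 3.21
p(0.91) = 2.52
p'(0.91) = 1.56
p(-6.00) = 1.48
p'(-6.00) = 1.13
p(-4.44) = 1.95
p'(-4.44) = -3.15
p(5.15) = 2.78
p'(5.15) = -0.77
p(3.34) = -1.88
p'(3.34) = 1.48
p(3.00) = -1.95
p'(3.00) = -1.07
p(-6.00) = 1.48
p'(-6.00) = 1.13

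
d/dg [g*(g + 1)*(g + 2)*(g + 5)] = 4*g^3 + 24*g^2 + 34*g + 10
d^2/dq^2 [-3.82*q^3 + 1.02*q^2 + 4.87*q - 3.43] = 2.04 - 22.92*q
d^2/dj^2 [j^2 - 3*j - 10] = 2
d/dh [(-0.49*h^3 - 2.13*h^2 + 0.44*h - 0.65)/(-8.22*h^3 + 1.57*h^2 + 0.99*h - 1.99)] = (-18.2779*h^4 + 6.2634*h^3 - 15.9032*h^2 + 10.5184*h - 0.2321)/(67.5684*h^6 - 25.8108*h^5 - 13.8107*h^4 + 35.8242*h^3 - 5.2685*h^2 - 3.9402*h + 3.9601)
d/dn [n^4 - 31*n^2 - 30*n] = 4*n^3 - 62*n - 30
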